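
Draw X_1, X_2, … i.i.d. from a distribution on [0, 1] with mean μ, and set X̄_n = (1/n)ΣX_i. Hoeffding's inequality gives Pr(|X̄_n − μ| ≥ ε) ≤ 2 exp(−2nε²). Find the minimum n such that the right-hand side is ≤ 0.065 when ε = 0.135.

Require 2·exp(−2nε²) ≤ 0.065, i.e. 2nε² ≥ ln(2/0.065) = 3.426515.
So n ≥ 3.426515 / (2·0.135²) = 94.006.
The smallest integer n is 95.

95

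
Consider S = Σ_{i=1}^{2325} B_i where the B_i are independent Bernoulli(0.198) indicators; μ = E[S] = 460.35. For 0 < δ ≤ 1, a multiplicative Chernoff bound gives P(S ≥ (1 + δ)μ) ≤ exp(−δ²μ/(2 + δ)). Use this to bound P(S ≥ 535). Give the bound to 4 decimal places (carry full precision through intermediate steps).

0.0037

Write 535 = (1 + δ)μ, so δ = 535/460.35 − 1 = 0.1621592…
Then the exponent is δ²μ/(2 + δ) = (535 − μ)² / (μ·(2 + δ)) = 5.598656.
Bound = exp(−5.598656) = 0.00370.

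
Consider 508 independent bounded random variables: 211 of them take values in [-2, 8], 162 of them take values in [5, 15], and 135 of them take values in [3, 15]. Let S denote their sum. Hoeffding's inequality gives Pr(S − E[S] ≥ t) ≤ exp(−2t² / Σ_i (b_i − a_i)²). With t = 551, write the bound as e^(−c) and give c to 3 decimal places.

Σ(b_i − a_i)² = 211·10² + 162·10² + 135·12² = 56740.
c = 2t² / 56740 = 2·551² / 56740 = 10.7015.

10.701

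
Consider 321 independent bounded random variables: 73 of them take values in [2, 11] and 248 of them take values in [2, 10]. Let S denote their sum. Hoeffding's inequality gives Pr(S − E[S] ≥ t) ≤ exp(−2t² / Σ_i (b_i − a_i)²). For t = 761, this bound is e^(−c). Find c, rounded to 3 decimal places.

53.167

Σ(b_i − a_i)² = 73·9² + 248·8² = 21785.
c = 2t² / 21785 = 2·761² / 21785 = 53.1669.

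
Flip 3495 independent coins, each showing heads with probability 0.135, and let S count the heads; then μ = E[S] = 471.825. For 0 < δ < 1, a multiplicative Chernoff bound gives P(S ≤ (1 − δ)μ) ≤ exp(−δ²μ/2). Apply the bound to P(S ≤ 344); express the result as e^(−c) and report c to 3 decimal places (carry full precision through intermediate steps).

Write 344 = (1 − δ)μ, so δ = 1 − 344/471.825 = 0.2709161…
Then the exponent is δ²μ/2 = (μ − 344)²/(2μ) = 17.314927.

17.315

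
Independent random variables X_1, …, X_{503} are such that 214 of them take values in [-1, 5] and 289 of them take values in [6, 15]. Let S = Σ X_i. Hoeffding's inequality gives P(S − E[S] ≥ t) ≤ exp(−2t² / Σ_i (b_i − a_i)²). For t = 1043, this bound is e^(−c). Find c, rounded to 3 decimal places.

Σ(b_i − a_i)² = 214·6² + 289·9² = 31113.
c = 2t² / 31113 = 2·1043² / 31113 = 69.9289.

69.929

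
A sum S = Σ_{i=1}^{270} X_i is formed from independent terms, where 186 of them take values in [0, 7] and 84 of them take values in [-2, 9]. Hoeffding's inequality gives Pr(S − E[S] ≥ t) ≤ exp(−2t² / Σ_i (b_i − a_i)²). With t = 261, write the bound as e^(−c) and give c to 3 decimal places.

7.067

Σ(b_i − a_i)² = 186·7² + 84·11² = 19278.
c = 2t² / 19278 = 2·261² / 19278 = 7.0672.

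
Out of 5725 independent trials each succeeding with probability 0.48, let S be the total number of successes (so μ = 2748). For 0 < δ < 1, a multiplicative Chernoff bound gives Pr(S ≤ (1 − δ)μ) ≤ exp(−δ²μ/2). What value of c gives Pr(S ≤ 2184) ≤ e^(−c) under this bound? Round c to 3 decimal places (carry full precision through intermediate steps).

57.878

Write 2184 = (1 − δ)μ, so δ = 1 − 2184/2748 = 0.2052402…
Then the exponent is δ²μ/2 = (μ − 2184)²/(2μ) = 57.877729.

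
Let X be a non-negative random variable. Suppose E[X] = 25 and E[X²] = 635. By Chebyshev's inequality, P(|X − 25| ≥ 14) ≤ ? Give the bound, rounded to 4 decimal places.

0.0510

Var(X) = E[X²] − (E[X])² = 635 − 625 = 10.
Chebyshev's inequality: P(|X − μ| ≥ t) ≤ Var(X)/t² = 10/196 = 0.0510.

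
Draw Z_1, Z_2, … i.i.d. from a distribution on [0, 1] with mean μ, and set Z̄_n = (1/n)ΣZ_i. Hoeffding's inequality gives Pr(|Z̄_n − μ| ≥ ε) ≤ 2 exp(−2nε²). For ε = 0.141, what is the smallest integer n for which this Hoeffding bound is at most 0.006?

Require 2·exp(−2nε²) ≤ 0.006, i.e. 2nε² ≥ ln(2/0.006) = 5.809143.
So n ≥ 5.809143 / (2·0.141²) = 146.098.
The smallest integer n is 147.

147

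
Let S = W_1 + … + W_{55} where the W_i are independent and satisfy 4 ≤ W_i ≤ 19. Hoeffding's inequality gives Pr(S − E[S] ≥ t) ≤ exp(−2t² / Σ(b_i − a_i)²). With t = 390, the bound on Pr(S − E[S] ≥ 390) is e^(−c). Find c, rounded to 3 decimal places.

Σ(b_i − a_i)² = 55·(15)² = 12375.
c = 2t²/12375 = 2·390²/12375 = 24.5818.

24.582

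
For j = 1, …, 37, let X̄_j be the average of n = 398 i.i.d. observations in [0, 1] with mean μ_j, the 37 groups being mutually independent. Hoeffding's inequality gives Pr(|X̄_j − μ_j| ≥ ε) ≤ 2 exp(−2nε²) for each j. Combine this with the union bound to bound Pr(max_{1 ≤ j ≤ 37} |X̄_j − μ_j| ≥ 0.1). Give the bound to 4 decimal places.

Per-experiment Hoeffding bound: 2·exp(−2·398·0.1²) = 2·exp(−7.96000) = 0.00069831.
Union bound over 37 events: 37·0.00069831 = 0.02584.

0.0258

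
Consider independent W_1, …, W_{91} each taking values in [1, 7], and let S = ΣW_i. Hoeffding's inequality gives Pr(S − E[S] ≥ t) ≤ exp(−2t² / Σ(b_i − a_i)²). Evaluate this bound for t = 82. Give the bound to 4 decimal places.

Σ(b_i − a_i)² = 91·(6)² = 3276.
Exponent = 2·82²/3276 = 4.1050.
Bound = exp(−4.1050) = 0.01649.

0.0165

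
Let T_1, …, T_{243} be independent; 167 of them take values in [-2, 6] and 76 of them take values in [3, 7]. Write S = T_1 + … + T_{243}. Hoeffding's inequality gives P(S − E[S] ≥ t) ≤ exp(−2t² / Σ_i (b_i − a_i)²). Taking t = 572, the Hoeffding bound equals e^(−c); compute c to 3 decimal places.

Σ(b_i − a_i)² = 167·8² + 76·4² = 11904.
c = 2t² / 11904 = 2·572² / 11904 = 54.9704.

54.970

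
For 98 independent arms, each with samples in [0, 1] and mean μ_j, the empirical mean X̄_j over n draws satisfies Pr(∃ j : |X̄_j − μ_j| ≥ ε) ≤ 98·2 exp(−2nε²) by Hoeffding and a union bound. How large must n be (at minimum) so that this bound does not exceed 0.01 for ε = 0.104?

457

Need 2·98·exp(−2nε²) ≤ 0.01, i.e. exp(−2nε²) ≤ 0.01/196.
So 2nε² ≥ ln(196/0.01) = 9.883285.
Hence n ≥ 9.883285/(2·0.104²) = 456.883.
The smallest integer n is 457.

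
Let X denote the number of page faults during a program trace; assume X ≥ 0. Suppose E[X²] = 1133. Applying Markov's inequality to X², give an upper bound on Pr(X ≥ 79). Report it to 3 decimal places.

0.182

Since X ≥ 0, the event {X ≥ 79} is the same as {X² ≥ 6241}.
Markov's inequality applied to X² gives Pr(X² ≥ 6241) ≤ E[X²]/6241 = 1133/6241 = 0.1815.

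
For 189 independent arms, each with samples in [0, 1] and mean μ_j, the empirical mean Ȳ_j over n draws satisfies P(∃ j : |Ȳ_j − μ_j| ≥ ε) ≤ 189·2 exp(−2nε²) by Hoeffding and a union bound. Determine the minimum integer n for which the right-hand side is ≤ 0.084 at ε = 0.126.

265

Need 2·189·exp(−2nε²) ≤ 0.084, i.e. exp(−2nε²) ≤ 0.084/378.
So 2nε² ≥ ln(378/0.084) = 8.411833.
Hence n ≥ 8.411833/(2·0.126²) = 264.923.
The smallest integer n is 265.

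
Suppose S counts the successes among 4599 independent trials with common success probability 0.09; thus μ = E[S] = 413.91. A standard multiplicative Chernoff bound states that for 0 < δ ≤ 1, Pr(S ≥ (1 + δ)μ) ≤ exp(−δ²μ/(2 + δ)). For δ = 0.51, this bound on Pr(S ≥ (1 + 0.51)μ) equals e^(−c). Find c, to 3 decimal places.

c = δ²μ/(2 + δ) = 0.51²·413.91/(2 + 0.51) = 42.8916.

42.892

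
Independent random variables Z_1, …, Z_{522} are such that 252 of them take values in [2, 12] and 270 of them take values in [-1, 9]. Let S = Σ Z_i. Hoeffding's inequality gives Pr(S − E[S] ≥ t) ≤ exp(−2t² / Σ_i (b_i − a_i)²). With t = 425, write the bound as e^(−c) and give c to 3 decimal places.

Σ(b_i − a_i)² = 252·10² + 270·10² = 52200.
c = 2t² / 52200 = 2·425² / 52200 = 6.9205.

6.920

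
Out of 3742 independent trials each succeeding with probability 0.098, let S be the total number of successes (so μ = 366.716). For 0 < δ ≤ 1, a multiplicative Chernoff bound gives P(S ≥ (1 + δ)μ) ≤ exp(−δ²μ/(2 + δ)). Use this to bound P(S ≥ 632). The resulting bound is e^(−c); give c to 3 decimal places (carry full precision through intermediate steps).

70.466

Write 632 = (1 + δ)μ, so δ = 632/366.716 − 1 = 0.7234045…
Then the exponent is δ²μ/(2 + δ) = (632 − μ)² / (μ·(2 + δ)) = 70.466079.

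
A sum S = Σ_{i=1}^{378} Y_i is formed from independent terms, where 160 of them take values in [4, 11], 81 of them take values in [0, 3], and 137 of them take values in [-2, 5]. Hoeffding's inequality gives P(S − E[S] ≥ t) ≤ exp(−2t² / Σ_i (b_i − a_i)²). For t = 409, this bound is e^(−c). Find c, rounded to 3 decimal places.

Σ(b_i − a_i)² = 160·7² + 81·3² + 137·7² = 15282.
c = 2t² / 15282 = 2·409² / 15282 = 21.8926.

21.893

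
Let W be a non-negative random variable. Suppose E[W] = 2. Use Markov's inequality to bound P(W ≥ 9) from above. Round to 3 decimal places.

Markov's inequality: for a non-negative random variable, P(W ≥ a) ≤ E[W]/a.
Here E[W] = 2 and a = 9, so the bound is 2/9 = 0.2222.

0.222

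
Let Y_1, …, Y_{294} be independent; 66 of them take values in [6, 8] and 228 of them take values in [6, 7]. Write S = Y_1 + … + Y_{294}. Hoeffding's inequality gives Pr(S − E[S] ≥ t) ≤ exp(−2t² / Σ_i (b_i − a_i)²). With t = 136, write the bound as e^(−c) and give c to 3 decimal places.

Σ(b_i − a_i)² = 66·2² + 228·1² = 492.
c = 2t² / 492 = 2·136² / 492 = 75.1870.

75.187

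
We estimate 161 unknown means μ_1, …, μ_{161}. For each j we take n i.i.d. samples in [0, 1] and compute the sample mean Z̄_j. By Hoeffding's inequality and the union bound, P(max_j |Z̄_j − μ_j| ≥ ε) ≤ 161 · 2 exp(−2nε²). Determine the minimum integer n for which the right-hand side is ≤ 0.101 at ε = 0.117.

295

Need 2·161·exp(−2nε²) ≤ 0.101, i.e. exp(−2nε²) ≤ 0.101/322.
So 2nε² ≥ ln(322/0.101) = 8.067186.
Hence n ≥ 8.067186/(2·0.117²) = 294.659.
The smallest integer n is 295.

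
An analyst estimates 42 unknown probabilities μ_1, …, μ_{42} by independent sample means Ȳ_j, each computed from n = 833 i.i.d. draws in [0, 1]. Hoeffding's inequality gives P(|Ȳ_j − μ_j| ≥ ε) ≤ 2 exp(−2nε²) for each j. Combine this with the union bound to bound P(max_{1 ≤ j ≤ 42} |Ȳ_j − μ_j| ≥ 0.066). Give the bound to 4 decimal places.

0.0592

Per-experiment Hoeffding bound: 2·exp(−2·833·0.066²) = 2·exp(−7.25710) = 0.0014103.
Union bound over 42 events: 42·0.0014103 = 0.05923.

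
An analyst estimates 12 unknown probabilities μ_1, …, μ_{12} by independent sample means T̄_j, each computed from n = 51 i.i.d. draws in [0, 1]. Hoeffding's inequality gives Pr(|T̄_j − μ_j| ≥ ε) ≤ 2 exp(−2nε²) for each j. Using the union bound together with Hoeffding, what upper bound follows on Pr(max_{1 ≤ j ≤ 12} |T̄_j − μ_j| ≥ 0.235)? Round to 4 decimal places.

0.0859

Per-experiment Hoeffding bound: 2·exp(−2·51·0.235²) = 2·exp(−5.63295) = 0.007156.
Union bound over 12 events: 12·0.007156 = 0.08587.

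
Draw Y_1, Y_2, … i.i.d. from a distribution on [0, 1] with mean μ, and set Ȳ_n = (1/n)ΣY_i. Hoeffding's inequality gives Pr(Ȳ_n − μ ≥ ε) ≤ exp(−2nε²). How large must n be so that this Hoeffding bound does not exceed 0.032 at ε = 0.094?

Require exp(−2nε²) ≤ 0.032, i.e. 2nε² ≥ ln(1/0.032) = 3.442019.
So n ≥ 3.442019 / (2·0.094²) = 194.772.
The smallest integer n is 195.

195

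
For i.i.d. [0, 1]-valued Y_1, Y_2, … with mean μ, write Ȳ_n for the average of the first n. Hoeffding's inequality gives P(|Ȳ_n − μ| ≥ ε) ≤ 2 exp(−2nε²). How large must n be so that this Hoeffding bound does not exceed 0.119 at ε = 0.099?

144

Require 2·exp(−2nε²) ≤ 0.119, i.e. 2nε² ≥ ln(2/0.119) = 2.821779.
So n ≥ 2.821779 / (2·0.099²) = 143.954.
The smallest integer n is 144.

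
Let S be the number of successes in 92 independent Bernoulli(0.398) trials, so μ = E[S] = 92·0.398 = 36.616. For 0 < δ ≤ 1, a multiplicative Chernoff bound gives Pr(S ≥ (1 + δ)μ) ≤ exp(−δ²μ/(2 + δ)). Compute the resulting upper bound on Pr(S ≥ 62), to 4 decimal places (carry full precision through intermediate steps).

0.0015

Write 62 = (1 + δ)μ, so δ = 62/36.616 − 1 = 0.6932489…
Then the exponent is δ²μ/(2 + δ) = (62 − μ)² / (μ·(2 + δ)) = 6.533904.
Bound = exp(−6.533904) = 0.00145.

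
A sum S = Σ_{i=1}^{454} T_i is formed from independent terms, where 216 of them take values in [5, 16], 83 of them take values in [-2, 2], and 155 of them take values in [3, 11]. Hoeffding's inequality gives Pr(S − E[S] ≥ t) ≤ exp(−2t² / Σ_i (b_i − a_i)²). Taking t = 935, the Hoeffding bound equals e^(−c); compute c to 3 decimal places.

Σ(b_i − a_i)² = 216·11² + 83·4² + 155·8² = 37384.
c = 2t² / 37384 = 2·935² / 37384 = 46.7700.

46.770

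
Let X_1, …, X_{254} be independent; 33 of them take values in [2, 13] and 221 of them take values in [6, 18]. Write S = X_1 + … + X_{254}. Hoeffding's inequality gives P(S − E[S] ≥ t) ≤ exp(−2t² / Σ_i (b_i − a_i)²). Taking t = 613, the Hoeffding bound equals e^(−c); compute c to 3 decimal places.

Σ(b_i − a_i)² = 33·11² + 221·12² = 35817.
c = 2t² / 35817 = 2·613² / 35817 = 20.9827.

20.983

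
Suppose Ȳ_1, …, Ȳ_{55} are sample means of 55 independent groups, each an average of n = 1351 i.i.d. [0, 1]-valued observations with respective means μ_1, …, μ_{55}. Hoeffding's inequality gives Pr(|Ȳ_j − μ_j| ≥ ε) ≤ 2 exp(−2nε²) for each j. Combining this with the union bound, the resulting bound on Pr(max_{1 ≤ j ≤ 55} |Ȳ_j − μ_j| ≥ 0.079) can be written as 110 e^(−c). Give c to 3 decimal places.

Union bound over the 55 events: Pr(max_{1 ≤ j ≤ 55} |Ȳ_j − μ_j| ≥ 0.079) ≤ 55·2·exp(−2nε²) = 110 exp(−2·1351·0.079²).
So c = 2·1351·0.079² = 16.8632.

16.863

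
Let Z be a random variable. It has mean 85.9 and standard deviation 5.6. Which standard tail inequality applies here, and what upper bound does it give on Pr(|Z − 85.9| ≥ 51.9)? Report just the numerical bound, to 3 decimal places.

Mean and variance are known, so Chebyshev's inequality applies.
Chebyshev: Pr(|Z − μ| ≥ t) ≤ Var(Z)/t².
Var(Z) = σ² = 5.6² = 31.36.
Bound = 31.36 / 2693.61 = 0.0116.

0.012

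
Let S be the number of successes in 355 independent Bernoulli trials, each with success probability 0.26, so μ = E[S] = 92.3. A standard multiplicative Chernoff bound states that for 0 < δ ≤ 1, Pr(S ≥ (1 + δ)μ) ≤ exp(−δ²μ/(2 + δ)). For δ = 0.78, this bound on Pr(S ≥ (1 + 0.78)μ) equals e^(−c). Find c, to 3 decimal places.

20.200

c = δ²μ/(2 + δ) = 0.78²·92.3/(2 + 0.78) = 20.1998.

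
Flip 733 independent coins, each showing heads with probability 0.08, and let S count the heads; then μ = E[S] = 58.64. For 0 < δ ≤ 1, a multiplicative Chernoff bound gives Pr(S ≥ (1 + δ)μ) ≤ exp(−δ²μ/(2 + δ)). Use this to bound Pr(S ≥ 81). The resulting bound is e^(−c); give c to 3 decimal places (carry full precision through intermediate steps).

Write 81 = (1 + δ)μ, so δ = 81/58.64 − 1 = 0.3813097…
Then the exponent is δ²μ/(2 + δ) = (81 − μ)² / (μ·(2 + δ)) = 3.580418.

3.580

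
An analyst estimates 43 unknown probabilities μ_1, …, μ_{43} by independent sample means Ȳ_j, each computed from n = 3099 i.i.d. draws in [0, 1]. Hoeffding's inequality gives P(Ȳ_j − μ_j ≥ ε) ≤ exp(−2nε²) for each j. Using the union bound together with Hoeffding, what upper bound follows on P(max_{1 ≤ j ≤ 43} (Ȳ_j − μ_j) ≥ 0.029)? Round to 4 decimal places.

Per-experiment Hoeffding bound: exp(−2·3099·0.029²) = exp(−5.21252) = 0.0054479.
Union bound over 43 events: 43·0.0054479 = 0.23426.

0.2343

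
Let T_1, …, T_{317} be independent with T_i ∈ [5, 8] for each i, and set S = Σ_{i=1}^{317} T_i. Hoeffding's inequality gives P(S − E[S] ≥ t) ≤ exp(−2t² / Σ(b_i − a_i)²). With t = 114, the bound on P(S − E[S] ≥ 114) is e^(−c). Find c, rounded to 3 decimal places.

Σ(b_i − a_i)² = 317·(3)² = 2853.
c = 2t²/2853 = 2·114²/2853 = 9.1104.

9.110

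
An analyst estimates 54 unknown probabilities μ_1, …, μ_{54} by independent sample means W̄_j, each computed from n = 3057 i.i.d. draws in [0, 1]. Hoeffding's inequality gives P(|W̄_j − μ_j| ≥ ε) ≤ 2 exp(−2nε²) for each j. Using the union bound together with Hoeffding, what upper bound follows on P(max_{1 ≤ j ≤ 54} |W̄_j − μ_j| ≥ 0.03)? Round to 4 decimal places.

Per-experiment Hoeffding bound: 2·exp(−2·3057·0.03²) = 2·exp(−5.50260) = 0.0081523.
Union bound over 54 events: 54·0.0081523 = 0.44023.

0.4402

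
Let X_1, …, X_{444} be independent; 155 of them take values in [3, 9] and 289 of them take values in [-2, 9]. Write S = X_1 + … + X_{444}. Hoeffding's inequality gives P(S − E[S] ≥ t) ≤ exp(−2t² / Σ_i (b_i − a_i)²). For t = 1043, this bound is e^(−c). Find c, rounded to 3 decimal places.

53.656

Σ(b_i − a_i)² = 155·6² + 289·11² = 40549.
c = 2t² / 40549 = 2·1043² / 40549 = 53.6560.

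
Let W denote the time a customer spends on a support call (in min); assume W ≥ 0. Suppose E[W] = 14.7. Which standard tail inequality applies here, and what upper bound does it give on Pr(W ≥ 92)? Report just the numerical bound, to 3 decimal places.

0.160

Only the mean of a non-negative variable is known, so Markov's inequality is the applicable tail bound.
Markov's inequality: for a non-negative random variable, Pr(W ≥ a) ≤ E[W]/a.
Here E[W] = 14.7 and a = 92, so the bound is 14.7/92 = 0.1598.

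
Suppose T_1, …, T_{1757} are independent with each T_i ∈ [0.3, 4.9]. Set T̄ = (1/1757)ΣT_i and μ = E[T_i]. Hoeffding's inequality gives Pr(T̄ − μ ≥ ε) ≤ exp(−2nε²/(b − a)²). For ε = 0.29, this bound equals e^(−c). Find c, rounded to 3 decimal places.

13.966

c = 2nε²/(b − a)² = 2·1757·0.29² / 4.6² = 13.9663.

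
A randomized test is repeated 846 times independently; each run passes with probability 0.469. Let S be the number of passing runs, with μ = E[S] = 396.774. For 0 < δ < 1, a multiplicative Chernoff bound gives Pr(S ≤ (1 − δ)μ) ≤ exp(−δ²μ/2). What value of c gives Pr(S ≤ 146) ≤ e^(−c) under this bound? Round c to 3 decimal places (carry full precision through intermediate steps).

79.249

Write 146 = (1 − δ)μ, so δ = 1 − 146/396.774 = 0.6320323…
Then the exponent is δ²μ/2 = (μ − 146)²/(2μ) = 79.248639.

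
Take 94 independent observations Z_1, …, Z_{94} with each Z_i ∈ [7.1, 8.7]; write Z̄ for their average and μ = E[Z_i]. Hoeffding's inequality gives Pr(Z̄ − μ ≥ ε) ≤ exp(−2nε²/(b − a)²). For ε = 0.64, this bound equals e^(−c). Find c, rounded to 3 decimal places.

30.080

c = 2nε²/(b − a)² = 2·94·0.64² / 1.6² = 30.0800.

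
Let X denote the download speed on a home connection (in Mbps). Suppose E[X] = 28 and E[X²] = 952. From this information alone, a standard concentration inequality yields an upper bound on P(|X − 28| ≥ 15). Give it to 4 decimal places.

The first two moments determine the variance, so Chebyshev's inequality is the sharpest standard bound available.
Var(X) = E[X²] − (E[X])² = 952 − 784 = 168.
Chebyshev's inequality: P(|X − μ| ≥ t) ≤ Var(X)/t² = 168/225 = 0.7467.

0.7467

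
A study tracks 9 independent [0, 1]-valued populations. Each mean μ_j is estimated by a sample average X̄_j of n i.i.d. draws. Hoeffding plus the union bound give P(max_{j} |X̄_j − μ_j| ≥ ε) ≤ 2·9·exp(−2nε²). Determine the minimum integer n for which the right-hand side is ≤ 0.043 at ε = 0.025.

4830

Need 2·9·exp(−2nε²) ≤ 0.043, i.e. exp(−2nε²) ≤ 0.043/18.
So 2nε² ≥ ln(18/0.043) = 6.036927.
Hence n ≥ 6.036927/(2·0.025²) = 4829.542.
The smallest integer n is 4830.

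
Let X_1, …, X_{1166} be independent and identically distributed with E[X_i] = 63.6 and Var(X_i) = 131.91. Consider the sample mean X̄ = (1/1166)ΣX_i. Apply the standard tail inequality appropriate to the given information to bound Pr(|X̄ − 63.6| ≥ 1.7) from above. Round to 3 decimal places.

With mean and variance of each term known, Chebyshev's inequality bounds the deviation of the sum (or sample mean).
Var(X̄) = Var(X_i)/n = 131.91/1166 = 0.11313.
Chebyshev: Pr(|X̄ − 63.6| ≥ 1.7) ≤ Var(X̄)/(1.7)² = 131.91/(1166·1.7²) = 0.0391.

0.039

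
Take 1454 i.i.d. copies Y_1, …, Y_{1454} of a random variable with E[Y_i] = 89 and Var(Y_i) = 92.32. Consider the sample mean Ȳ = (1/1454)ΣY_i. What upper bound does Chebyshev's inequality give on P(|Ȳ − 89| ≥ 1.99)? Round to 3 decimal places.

Var(Ȳ) = Var(Y_i)/n = 92.32/1454 = 0.063494.
Chebyshev: P(|Ȳ − 89| ≥ 1.99) ≤ Var(Ȳ)/(1.99)² = 92.32/(1454·1.99²) = 0.0160.

0.016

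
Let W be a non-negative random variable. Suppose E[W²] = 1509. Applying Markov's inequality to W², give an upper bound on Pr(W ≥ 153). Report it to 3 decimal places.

0.064

Since W ≥ 0, the event {W ≥ 153} is the same as {W² ≥ 23409}.
Markov's inequality applied to W² gives Pr(W² ≥ 23409) ≤ E[W²]/23409 = 1509/23409 = 0.0645.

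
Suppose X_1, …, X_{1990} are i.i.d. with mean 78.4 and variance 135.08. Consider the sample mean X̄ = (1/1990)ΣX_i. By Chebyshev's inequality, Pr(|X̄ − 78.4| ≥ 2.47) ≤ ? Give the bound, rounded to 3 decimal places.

Var(X̄) = Var(X_i)/n = 135.08/1990 = 0.067879.
Chebyshev: Pr(|X̄ − 78.4| ≥ 2.47) ≤ Var(X̄)/(2.47)² = 135.08/(1990·2.47²) = 0.0111.

0.011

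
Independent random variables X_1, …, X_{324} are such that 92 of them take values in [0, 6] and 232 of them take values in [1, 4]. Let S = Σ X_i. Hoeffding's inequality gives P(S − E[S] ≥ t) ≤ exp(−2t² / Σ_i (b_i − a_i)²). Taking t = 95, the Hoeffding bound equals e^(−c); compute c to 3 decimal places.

Σ(b_i − a_i)² = 92·6² + 232·3² = 5400.
c = 2t² / 5400 = 2·95² / 5400 = 3.3426.

3.343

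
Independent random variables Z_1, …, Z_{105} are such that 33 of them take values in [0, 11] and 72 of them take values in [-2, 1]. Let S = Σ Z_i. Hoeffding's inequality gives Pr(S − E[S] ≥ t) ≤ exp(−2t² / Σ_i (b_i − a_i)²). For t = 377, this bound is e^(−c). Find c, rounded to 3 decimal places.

Σ(b_i − a_i)² = 33·11² + 72·3² = 4641.
c = 2t² / 4641 = 2·377² / 4641 = 61.2493.

61.249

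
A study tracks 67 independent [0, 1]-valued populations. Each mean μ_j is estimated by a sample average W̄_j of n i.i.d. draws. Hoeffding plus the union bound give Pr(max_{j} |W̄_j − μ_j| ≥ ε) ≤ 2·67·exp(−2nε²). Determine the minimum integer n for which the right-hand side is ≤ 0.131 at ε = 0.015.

Need 2·67·exp(−2nε²) ≤ 0.131, i.e. exp(−2nε²) ≤ 0.131/134.
So 2nε² ≥ ln(134/0.131) = 6.930398.
Hence n ≥ 6.930398/(2·0.015²) = 15400.884.
The smallest integer n is 15401.

15401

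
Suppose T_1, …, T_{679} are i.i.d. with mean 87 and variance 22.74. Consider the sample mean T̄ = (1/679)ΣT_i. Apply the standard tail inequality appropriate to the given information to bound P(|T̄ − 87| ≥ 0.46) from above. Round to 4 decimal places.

0.1583

With mean and variance of each term known, Chebyshev's inequality bounds the deviation of the sum (or sample mean).
Var(T̄) = Var(T_i)/n = 22.74/679 = 0.03349.
Chebyshev: P(|T̄ − 87| ≥ 0.46) ≤ Var(T̄)/(0.46)² = 22.74/(679·0.46²) = 0.1583.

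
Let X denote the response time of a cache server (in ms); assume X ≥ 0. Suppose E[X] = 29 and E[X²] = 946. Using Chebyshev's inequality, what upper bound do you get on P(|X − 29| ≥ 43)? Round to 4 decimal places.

0.0568

Var(X) = E[X²] − (E[X])² = 946 − 841 = 105.
Chebyshev's inequality: P(|X − μ| ≥ t) ≤ Var(X)/t² = 105/1849 = 0.0568.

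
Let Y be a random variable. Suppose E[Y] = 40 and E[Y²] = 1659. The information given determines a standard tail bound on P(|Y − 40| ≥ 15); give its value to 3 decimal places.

0.262

The first two moments determine the variance, so Chebyshev's inequality is the sharpest standard bound available.
Var(Y) = E[Y²] − (E[Y])² = 1659 − 1600 = 59.
Chebyshev's inequality: P(|Y − μ| ≥ t) ≤ Var(Y)/t² = 59/225 = 0.2622.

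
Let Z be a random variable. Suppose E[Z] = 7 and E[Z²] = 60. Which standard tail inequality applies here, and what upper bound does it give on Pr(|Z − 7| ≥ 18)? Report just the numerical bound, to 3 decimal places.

The first two moments determine the variance, so Chebyshev's inequality is the sharpest standard bound available.
Var(Z) = E[Z²] − (E[Z])² = 60 − 49 = 11.
Chebyshev's inequality: Pr(|Z − μ| ≥ t) ≤ Var(Z)/t² = 11/324 = 0.0340.

0.034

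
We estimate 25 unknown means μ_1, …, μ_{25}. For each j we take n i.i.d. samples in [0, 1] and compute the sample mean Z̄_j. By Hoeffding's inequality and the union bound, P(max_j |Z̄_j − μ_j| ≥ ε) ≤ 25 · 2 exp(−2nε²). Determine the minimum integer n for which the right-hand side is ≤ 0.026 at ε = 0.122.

255

Need 2·25·exp(−2nε²) ≤ 0.026, i.e. exp(−2nε²) ≤ 0.026/50.
So 2nε² ≥ ln(50/0.026) = 7.561682.
Hence n ≥ 7.561682/(2·0.122²) = 254.020.
The smallest integer n is 255.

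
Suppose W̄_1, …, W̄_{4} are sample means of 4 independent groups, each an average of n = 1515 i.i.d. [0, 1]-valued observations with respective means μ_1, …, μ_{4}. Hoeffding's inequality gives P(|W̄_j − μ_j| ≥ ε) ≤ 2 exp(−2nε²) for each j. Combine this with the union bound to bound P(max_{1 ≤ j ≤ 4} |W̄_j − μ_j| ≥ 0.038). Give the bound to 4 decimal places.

0.1007

Per-experiment Hoeffding bound: 2·exp(−2·1515·0.038²) = 2·exp(−4.37532) = 0.025168.
Union bound over 4 events: 4·0.025168 = 0.10067.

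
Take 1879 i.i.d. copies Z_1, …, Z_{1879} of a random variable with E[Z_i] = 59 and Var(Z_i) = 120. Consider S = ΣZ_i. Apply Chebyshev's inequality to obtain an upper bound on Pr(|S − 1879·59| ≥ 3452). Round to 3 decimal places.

Var(S) = n·Var(Z_i) = 1879·120 = 225480.
Chebyshev: Pr(|S − 1879·59| ≥ 3452) ≤ Var(S)/3452² = 225480/11916304 = 0.0189.

0.019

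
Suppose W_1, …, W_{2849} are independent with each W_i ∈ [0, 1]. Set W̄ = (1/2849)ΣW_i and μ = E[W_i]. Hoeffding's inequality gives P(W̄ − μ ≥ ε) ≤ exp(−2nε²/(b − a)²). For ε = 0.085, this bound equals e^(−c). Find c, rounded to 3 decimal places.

41.168

c = 2nε²/(b − a)² = 2·2849·0.085² / 1² = 41.1681.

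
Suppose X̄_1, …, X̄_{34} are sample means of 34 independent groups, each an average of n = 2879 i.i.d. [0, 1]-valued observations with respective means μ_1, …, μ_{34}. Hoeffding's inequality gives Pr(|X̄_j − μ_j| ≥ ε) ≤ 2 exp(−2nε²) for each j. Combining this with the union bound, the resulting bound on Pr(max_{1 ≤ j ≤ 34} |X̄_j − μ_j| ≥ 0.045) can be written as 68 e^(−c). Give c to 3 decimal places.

Union bound over the 34 events: Pr(max_{1 ≤ j ≤ 34} |X̄_j − μ_j| ≥ 0.045) ≤ 34·2·exp(−2nε²) = 68 exp(−2·2879·0.045²).
So c = 2·2879·0.045² = 11.6600.

11.660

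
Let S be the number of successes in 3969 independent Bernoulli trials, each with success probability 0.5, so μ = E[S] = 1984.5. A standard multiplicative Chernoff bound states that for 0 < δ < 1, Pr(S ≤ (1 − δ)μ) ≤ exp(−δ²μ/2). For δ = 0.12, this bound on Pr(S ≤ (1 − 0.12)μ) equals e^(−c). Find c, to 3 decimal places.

14.288

c = δ²μ/2 = 0.12²·1984.5/2 = 14.2884.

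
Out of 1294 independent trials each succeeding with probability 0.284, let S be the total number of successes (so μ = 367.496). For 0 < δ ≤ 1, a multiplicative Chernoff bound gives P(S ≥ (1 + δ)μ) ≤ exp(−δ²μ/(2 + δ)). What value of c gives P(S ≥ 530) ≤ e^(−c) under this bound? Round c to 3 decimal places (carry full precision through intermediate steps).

29.424

Write 530 = (1 + δ)μ, so δ = 530/367.496 − 1 = 0.4421926…
Then the exponent is δ²μ/(2 + δ) = (530 − μ)² / (μ·(2 + δ)) = 29.423585.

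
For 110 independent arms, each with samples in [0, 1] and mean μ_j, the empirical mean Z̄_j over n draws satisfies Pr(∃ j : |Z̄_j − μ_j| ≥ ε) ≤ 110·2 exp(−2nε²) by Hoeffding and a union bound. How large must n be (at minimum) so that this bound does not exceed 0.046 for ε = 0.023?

Need 2·110·exp(−2nε²) ≤ 0.046, i.e. exp(−2nε²) ≤ 0.046/220.
So 2nε² ≥ ln(220/0.046) = 8.472741.
Hence n ≥ 8.472741/(2·0.023²) = 8008.262.
The smallest integer n is 8009.

8009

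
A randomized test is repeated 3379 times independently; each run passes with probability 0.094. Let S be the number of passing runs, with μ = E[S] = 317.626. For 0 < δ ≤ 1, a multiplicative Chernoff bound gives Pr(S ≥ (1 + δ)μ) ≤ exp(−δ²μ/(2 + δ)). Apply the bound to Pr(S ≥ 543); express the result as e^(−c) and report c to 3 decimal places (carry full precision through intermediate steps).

59.019

Write 543 = (1 + δ)μ, so δ = 543/317.626 − 1 = 0.7095578…
Then the exponent is δ²μ/(2 + δ) = (543 − μ)² / (μ·(2 + δ)) = 59.019179.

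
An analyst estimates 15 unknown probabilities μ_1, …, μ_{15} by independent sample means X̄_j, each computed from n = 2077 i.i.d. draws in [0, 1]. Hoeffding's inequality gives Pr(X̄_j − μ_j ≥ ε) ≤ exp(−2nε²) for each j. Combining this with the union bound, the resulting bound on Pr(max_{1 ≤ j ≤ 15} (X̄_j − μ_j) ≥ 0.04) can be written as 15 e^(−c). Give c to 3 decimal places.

6.646

Union bound over the 15 events: Pr(max_{1 ≤ j ≤ 15} (X̄_j − μ_j) ≥ 0.04) ≤ 15·exp(−2nε²) = 15 exp(−2·2077·0.04²).
So c = 2·2077·0.04² = 6.6464.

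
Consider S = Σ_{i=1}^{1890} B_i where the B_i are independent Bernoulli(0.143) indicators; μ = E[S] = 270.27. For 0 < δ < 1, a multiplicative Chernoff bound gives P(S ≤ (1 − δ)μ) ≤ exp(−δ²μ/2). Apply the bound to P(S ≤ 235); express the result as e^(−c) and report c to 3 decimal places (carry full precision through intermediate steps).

2.301

Write 235 = (1 − δ)μ, so δ = 1 − 235/270.27 = 0.1304991…
Then the exponent is δ²μ/2 = (μ − 235)²/(2μ) = 2.301352.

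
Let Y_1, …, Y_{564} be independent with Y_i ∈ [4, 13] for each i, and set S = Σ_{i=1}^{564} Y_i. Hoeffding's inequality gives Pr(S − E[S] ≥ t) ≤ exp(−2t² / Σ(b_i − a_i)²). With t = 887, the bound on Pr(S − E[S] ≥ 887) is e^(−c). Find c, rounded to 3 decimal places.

Σ(b_i − a_i)² = 564·(9)² = 45684.
c = 2t²/45684 = 2·887²/45684 = 34.4440.

34.444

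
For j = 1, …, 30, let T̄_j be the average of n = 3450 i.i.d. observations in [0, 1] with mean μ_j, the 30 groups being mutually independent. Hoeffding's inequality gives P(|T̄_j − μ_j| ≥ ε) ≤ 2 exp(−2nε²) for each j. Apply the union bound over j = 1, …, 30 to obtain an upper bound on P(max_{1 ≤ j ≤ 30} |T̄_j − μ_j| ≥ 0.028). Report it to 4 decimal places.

0.2684

Per-experiment Hoeffding bound: 2·exp(−2·3450·0.028²) = 2·exp(−5.40960) = 0.0089469.
Union bound over 30 events: 30·0.0089469 = 0.26841.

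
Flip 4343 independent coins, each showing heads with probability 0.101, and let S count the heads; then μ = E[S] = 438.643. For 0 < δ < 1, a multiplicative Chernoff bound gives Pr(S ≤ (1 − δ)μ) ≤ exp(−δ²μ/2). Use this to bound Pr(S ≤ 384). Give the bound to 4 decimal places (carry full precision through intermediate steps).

Write 384 = (1 − δ)μ, so δ = 1 − 384/438.643 = 0.1245728…
Then the exponent is δ²μ/2 = (μ − 384)²/(2μ) = 3.403517.
Bound = exp(−3.403517) = 0.03326.

0.0333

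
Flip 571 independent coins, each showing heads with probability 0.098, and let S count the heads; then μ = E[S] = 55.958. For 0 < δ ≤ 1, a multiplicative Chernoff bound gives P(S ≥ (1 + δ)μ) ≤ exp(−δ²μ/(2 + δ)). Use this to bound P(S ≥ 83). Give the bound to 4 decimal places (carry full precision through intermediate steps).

0.0052

Write 83 = (1 + δ)μ, so δ = 83/55.958 − 1 = 0.4832553…
Then the exponent is δ²μ/(2 + δ) = (83 − μ)² / (μ·(2 + δ)) = 5.262524.
Bound = exp(−5.262524) = 0.00518.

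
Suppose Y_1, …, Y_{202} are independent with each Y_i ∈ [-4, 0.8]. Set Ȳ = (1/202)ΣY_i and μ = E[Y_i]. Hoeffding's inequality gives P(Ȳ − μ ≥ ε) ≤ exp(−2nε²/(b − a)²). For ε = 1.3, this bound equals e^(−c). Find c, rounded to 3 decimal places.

c = 2nε²/(b − a)² = 2·202·1.3² / 4.8² = 29.6337.

29.634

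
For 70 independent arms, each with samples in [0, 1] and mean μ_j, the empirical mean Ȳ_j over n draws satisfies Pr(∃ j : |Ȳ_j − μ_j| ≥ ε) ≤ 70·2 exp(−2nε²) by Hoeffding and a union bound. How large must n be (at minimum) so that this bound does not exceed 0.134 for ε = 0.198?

Need 2·70·exp(−2nε²) ≤ 0.134, i.e. exp(−2nε²) ≤ 0.134/140.
So 2nε² ≥ ln(140/0.134) = 6.951558.
Hence n ≥ 6.951558/(2·0.198²) = 88.659.
The smallest integer n is 89.

89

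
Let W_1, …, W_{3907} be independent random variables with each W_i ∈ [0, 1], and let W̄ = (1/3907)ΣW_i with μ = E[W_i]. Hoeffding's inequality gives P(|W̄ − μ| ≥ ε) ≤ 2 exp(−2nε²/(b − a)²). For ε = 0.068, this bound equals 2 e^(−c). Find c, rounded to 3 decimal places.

36.132

c = 2nε²/(b − a)² = 2·3907·0.068² / 1² = 36.1319.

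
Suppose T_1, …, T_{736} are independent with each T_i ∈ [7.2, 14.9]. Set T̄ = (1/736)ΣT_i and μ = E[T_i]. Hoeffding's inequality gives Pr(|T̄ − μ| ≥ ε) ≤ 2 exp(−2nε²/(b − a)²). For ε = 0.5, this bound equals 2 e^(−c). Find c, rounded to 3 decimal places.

c = 2nε²/(b − a)² = 2·736·0.5² / 7.7² = 6.2068.

6.207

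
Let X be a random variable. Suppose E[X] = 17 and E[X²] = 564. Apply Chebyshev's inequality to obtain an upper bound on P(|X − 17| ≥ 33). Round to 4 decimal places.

Var(X) = E[X²] − (E[X])² = 564 − 289 = 275.
Chebyshev's inequality: P(|X − μ| ≥ t) ≤ Var(X)/t² = 275/1089 = 0.2525.

0.2525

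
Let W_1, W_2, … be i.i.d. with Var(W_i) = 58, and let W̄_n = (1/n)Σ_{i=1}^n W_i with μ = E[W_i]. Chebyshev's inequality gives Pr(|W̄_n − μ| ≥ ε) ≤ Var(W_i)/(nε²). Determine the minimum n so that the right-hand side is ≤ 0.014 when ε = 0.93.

4790

Require 58/(n·0.93²) ≤ 0.014, i.e. n ≥ 58/(0.014·0.93²) = 4789.984.
The smallest integer n is 4790.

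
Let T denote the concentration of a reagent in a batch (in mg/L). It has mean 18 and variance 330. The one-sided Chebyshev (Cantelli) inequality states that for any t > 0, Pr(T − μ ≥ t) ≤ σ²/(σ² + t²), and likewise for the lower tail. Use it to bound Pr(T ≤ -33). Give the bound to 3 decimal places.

Here σ² = 330 and t = 51, so σ² + t² = 2931.
Cantelli's bound: 330/2931 = 0.1126.

0.113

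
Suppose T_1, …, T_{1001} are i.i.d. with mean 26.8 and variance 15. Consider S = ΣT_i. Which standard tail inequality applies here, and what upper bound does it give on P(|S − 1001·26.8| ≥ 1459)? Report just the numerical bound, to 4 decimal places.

With mean and variance of each term known, Chebyshev's inequality bounds the deviation of the sum (or sample mean).
Var(S) = n·Var(T_i) = 1001·15 = 15015.
Chebyshev: P(|S − 1001·26.8| ≥ 1459) ≤ Var(S)/1459² = 15015/2128681 = 0.0071.

0.0071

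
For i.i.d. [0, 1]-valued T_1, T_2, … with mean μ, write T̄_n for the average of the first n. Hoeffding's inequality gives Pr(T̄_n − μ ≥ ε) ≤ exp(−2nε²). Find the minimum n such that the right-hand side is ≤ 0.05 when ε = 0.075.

Require exp(−2nε²) ≤ 0.05, i.e. 2nε² ≥ ln(1/0.05) = 2.995732.
So n ≥ 2.995732 / (2·0.075²) = 266.287.
The smallest integer n is 267.

267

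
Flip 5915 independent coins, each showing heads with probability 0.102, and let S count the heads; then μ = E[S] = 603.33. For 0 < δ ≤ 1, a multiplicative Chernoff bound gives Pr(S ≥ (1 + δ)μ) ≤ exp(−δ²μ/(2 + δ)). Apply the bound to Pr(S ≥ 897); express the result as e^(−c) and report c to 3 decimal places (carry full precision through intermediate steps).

57.482

Write 897 = (1 + δ)μ, so δ = 897/603.33 − 1 = 0.4867485…
Then the exponent is δ²μ/(2 + δ) = (897 − μ)² / (μ·(2 + δ)) = 57.482067.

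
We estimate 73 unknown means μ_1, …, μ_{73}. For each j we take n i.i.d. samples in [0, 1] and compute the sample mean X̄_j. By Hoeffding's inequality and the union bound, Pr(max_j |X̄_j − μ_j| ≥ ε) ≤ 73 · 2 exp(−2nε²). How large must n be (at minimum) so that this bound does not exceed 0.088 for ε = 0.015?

Need 2·73·exp(−2nε²) ≤ 0.088, i.e. exp(−2nε²) ≤ 0.088/146.
So 2nε² ≥ ln(146/0.088) = 7.414025.
Hence n ≥ 7.414025/(2·0.015²) = 16475.611.
The smallest integer n is 16476.

16476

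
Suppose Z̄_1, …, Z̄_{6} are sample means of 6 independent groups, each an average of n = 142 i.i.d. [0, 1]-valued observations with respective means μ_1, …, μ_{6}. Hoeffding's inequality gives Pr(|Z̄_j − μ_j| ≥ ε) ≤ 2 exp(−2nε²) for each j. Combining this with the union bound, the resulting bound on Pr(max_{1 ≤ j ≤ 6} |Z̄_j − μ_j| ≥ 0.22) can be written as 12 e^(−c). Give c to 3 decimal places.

13.746

Union bound over the 6 events: Pr(max_{1 ≤ j ≤ 6} |Z̄_j − μ_j| ≥ 0.22) ≤ 6·2·exp(−2nε²) = 12 exp(−2·142·0.22²).
So c = 2·142·0.22² = 13.7456.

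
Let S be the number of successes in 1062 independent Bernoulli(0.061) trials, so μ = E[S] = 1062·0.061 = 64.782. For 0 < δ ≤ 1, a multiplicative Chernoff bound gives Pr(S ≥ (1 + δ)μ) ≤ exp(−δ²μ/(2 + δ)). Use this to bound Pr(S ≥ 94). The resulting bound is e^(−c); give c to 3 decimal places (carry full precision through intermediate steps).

5.377

Write 94 = (1 + δ)μ, so δ = 94/64.782 − 1 = 0.4510203…
Then the exponent is δ²μ/(2 + δ) = (94 − μ)² / (μ·(2 + δ)) = 5.376501.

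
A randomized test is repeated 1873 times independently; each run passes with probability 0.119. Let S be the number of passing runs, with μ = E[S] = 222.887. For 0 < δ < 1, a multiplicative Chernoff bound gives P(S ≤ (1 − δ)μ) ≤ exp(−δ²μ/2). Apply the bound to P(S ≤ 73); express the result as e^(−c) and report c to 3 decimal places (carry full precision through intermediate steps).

Write 73 = (1 − δ)μ, so δ = 1 − 73/222.887 = 0.6724798…
Then the exponent is δ²μ/2 = (μ − 73)²/(2μ) = 50.397988.

50.398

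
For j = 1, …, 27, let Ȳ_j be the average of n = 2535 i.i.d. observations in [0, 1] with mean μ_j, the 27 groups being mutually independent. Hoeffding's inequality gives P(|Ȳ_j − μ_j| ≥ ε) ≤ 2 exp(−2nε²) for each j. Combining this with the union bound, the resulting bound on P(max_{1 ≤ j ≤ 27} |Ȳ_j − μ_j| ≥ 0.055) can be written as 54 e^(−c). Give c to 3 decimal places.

15.337

Union bound over the 27 events: P(max_{1 ≤ j ≤ 27} |Ȳ_j − μ_j| ≥ 0.055) ≤ 27·2·exp(−2nε²) = 54 exp(−2·2535·0.055²).
So c = 2·2535·0.055² = 15.3368.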